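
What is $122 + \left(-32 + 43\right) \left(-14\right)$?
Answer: $-32$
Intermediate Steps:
$122 + \left(-32 + 43\right) \left(-14\right) = 122 + 11 \left(-14\right) = 122 - 154 = -32$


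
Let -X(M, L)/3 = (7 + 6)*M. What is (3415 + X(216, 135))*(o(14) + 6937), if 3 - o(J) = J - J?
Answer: -34762460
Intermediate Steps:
X(M, L) = -39*M (X(M, L) = -3*(7 + 6)*M = -39*M)
o(J) = 3 (o(J) = 3 - (J - J) = 3 - 1*0 = 3 + 0 = 3)
(3415 + X(216, 135))*(o(14) + 6937) = (3415 - 39*216)*(3 + 6937) = (3415 - 8424)*6940 = -5009*6940 = -34762460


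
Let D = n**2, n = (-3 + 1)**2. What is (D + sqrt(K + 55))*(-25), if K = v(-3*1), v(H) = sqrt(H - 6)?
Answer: -400 - 25*sqrt(55 + 3*I) ≈ -585.47 - 5.0546*I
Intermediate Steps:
n = 4 (n = (-2)**2 = 4)
v(H) = sqrt(-6 + H)
K = 3*I (K = sqrt(-6 - 3*1) = sqrt(-6 - 3) = sqrt(-9) = 3*I ≈ 3.0*I)
D = 16 (D = 4**2 = 16)
(D + sqrt(K + 55))*(-25) = (16 + sqrt(3*I + 55))*(-25) = (16 + sqrt(55 + 3*I))*(-25) = -400 - 25*sqrt(55 + 3*I)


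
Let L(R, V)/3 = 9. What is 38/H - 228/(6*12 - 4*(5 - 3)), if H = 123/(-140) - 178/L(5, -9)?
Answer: -3907977/451856 ≈ -8.6487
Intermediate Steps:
L(R, V) = 27 (L(R, V) = 3*9 = 27)
H = -28241/3780 (H = 123/(-140) - 178/27 = 123*(-1/140) - 178*1/27 = -123/140 - 178/27 = -28241/3780 ≈ -7.4712)
38/H - 228/(6*12 - 4*(5 - 3)) = 38/(-28241/3780) - 228/(6*12 - 4*(5 - 3)) = 38*(-3780/28241) - 228/(72 - 4*2) = -143640/28241 - 228/(72 - 8) = -143640/28241 - 228/64 = -143640/28241 - 228*1/64 = -143640/28241 - 57/16 = -3907977/451856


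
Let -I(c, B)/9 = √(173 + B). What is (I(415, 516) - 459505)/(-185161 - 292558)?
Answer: 459505/477719 + 9*√689/477719 ≈ 0.96237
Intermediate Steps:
I(c, B) = -9*√(173 + B)
(I(415, 516) - 459505)/(-185161 - 292558) = (-9*√(173 + 516) - 459505)/(-185161 - 292558) = (-9*√689 - 459505)/(-477719) = (-459505 - 9*√689)*(-1/477719) = 459505/477719 + 9*√689/477719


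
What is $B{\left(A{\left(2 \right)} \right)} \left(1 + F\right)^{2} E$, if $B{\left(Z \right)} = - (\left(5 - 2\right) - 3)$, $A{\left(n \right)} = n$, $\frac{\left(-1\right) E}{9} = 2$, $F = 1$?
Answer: $0$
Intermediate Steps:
$E = -18$ ($E = \left(-9\right) 2 = -18$)
$B{\left(Z \right)} = 0$ ($B{\left(Z \right)} = - (3 - 3) = \left(-1\right) 0 = 0$)
$B{\left(A{\left(2 \right)} \right)} \left(1 + F\right)^{2} E = 0 \left(1 + 1\right)^{2} \left(-18\right) = 0 \cdot 2^{2} \left(-18\right) = 0 \cdot 4 \left(-18\right) = 0 \left(-18\right) = 0$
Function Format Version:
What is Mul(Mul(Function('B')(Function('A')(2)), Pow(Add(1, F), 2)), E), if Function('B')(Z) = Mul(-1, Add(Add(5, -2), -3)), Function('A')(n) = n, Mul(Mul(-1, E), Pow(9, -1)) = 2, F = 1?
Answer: 0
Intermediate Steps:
E = -18 (E = Mul(-9, 2) = -18)
Function('B')(Z) = 0 (Function('B')(Z) = Mul(-1, Add(3, -3)) = Mul(-1, 0) = 0)
Mul(Mul(Function('B')(Function('A')(2)), Pow(Add(1, F), 2)), E) = Mul(Mul(0, Pow(Add(1, 1), 2)), -18) = Mul(Mul(0, Pow(2, 2)), -18) = Mul(Mul(0, 4), -18) = Mul(0, -18) = 0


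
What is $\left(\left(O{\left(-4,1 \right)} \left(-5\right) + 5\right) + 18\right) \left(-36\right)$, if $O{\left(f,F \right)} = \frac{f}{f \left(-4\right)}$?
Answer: $-873$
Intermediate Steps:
$O{\left(f,F \right)} = - \frac{1}{4}$ ($O{\left(f,F \right)} = \frac{f}{\left(-4\right) f} = f \left(- \frac{1}{4 f}\right) = - \frac{1}{4}$)
$\left(\left(O{\left(-4,1 \right)} \left(-5\right) + 5\right) + 18\right) \left(-36\right) = \left(\left(\left(- \frac{1}{4}\right) \left(-5\right) + 5\right) + 18\right) \left(-36\right) = \left(\left(\frac{5}{4} + 5\right) + 18\right) \left(-36\right) = \left(\frac{25}{4} + 18\right) \left(-36\right) = \frac{97}{4} \left(-36\right) = -873$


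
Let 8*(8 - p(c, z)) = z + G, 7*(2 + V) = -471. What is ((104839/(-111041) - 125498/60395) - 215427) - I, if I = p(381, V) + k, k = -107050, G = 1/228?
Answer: -1325943973175936057/12232329859680 ≈ -1.0840e+5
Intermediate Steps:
V = -485/7 (V = -2 + (1/7)*(-471) = -2 - 471/7 = -485/7 ≈ -69.286)
G = 1/228 ≈ 0.0043860
p(c, z) = 14591/1824 - z/8 (p(c, z) = 8 - (z + 1/228)/8 = 8 - (1/228 + z)/8 = 8 + (-1/1824 - z/8) = 14591/1824 - z/8)
I = -1366601683/12768 (I = (14591/1824 - 1/8*(-485/7)) - 107050 = (14591/1824 + 485/56) - 107050 = 212717/12768 - 107050 = -1366601683/12768 ≈ -1.0703e+5)
((104839/(-111041) - 125498/60395) - 215427) - I = ((104839/(-111041) - 125498/60395) - 215427) - 1*(-1366601683/12768) = ((104839*(-1/111041) - 125498*1/60395) - 215427) + 1366601683/12768 = ((-14977/15863 - 125498/60395) - 215427) + 1366601683/12768 = (-2895310689/958045885 - 215427) + 1366601683/12768 = -206391846178584/958045885 + 1366601683/12768 = -1325943973175936057/12232329859680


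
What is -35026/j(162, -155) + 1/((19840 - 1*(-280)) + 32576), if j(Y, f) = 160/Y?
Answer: -4672004303/131740 ≈ -35464.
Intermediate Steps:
-35026/j(162, -155) + 1/((19840 - 1*(-280)) + 32576) = -35026/(160/162) + 1/((19840 - 1*(-280)) + 32576) = -35026/(160*(1/162)) + 1/((19840 + 280) + 32576) = -35026/80/81 + 1/(20120 + 32576) = -35026*81/80 + 1/52696 = -1418553/40 + 1/52696 = -4672004303/131740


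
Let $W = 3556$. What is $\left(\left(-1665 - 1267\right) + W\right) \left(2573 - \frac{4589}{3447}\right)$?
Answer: $\frac{1843824736}{1149} \approx 1.6047 \cdot 10^{6}$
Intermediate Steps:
$\left(\left(-1665 - 1267\right) + W\right) \left(2573 - \frac{4589}{3447}\right) = \left(\left(-1665 - 1267\right) + 3556\right) \left(2573 - \frac{4589}{3447}\right) = \left(-2932 + 3556\right) \left(2573 - \frac{4589}{3447}\right) = 624 \left(2573 - \frac{4589}{3447}\right) = 624 \cdot \frac{8864542}{3447} = \frac{1843824736}{1149}$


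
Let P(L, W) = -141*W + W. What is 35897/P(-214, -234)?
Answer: 35897/32760 ≈ 1.0958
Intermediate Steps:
P(L, W) = -140*W
35897/P(-214, -234) = 35897/((-140*(-234))) = 35897/32760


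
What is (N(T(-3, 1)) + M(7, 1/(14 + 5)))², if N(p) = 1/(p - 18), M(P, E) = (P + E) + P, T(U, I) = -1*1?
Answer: 196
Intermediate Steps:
T(U, I) = -1
M(P, E) = E + 2*P (M(P, E) = (E + P) + P = E + 2*P)
N(p) = 1/(-18 + p)
(N(T(-3, 1)) + M(7, 1/(14 + 5)))² = (1/(-18 - 1) + (1/(14 + 5) + 2*7))² = (1/(-19) + (1/19 + 14))² = (-1/19 + (1/19 + 14))² = (-1/19 + 267/19)² = 14² = 196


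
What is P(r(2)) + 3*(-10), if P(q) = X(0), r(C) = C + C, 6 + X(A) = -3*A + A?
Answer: -36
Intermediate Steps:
X(A) = -6 - 2*A (X(A) = -6 + (-3*A + A) = -6 - 2*A)
r(C) = 2*C
P(q) = -6 (P(q) = -6 - 2*0 = -6 + 0 = -6)
P(r(2)) + 3*(-10) = -6 + 3*(-10) = -6 - 30 = -36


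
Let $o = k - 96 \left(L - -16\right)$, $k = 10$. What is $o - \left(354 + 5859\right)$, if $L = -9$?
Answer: $-6875$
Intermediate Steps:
$o = -662$ ($o = 10 - 96 \left(-9 - -16\right) = 10 - 96 \left(-9 + 16\right) = 10 - 672 = -662$)
$o - \left(354 + 5859\right) = -662 - \left(354 + 5859\right) = -662 - 6213 = -6875$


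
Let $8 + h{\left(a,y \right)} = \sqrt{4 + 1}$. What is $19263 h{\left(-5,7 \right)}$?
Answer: $-154104 + 19263 \sqrt{5} \approx -1.1103 \cdot 10^{5}$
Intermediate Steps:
$h{\left(a,y \right)} = -8 + \sqrt{5}$ ($h{\left(a,y \right)} = -8 + \sqrt{4 + 1} = -8 + \sqrt{5}$)
$19263 h{\left(-5,7 \right)} = 19263 \left(-8 + \sqrt{5}\right) = -154104 + 19263 \sqrt{5}$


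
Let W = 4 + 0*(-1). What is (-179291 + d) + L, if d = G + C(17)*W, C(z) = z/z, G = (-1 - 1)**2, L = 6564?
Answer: -172719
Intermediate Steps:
G = 4 (G = (-2)**2 = 4)
C(z) = 1
W = 4 (W = 4 + 0 = 4)
d = 8 (d = 4 + 1*4 = 4 + 4 = 8)
(-179291 + d) + L = (-179291 + 8) + 6564 = -179283 + 6564 = -172719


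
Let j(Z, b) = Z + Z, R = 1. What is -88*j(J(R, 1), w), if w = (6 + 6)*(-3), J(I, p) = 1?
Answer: -176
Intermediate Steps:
w = -36 (w = 12*(-3) = -36)
j(Z, b) = 2*Z
-88*j(J(R, 1), w) = -176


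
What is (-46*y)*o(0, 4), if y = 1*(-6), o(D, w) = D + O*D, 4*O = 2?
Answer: 0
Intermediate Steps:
O = ½ (O = (¼)*2 = ½ ≈ 0.50000)
o(D, w) = 3*D/2 (o(D, w) = D + D/2 = 3*D/2)
y = -6
(-46*y)*o(0, 4) = (-46*(-6))*((3/2)*0) = 276*0 = 0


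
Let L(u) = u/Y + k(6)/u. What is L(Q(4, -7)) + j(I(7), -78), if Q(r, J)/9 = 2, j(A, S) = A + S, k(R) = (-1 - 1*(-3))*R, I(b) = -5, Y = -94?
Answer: -11636/141 ≈ -82.525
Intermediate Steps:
k(R) = 2*R (k(R) = (-1 + 3)*R = 2*R)
Q(r, J) = 18 (Q(r, J) = 9*2 = 18)
L(u) = 12/u - u/94 (L(u) = u/(-94) + (2*6)/u = u*(-1/94) + 12/u = -u/94 + 12/u = 12/u - u/94)
L(Q(4, -7)) + j(I(7), -78) = (12/18 - 1/94*18) + (-5 - 78) = (12*(1/18) - 9/47) - 83 = (⅔ - 9/47) - 83 = 67/141 - 83 = -11636/141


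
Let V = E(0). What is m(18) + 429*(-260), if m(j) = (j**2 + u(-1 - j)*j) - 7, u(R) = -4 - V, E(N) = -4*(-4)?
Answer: -111583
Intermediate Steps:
E(N) = 16
V = 16
u(R) = -20 (u(R) = -4 - 1*16 = -4 - 16 = -20)
m(j) = -7 + j**2 - 20*j (m(j) = (j**2 - 20*j) - 7 = -7 + j**2 - 20*j)
m(18) + 429*(-260) = (-7 + 18**2 - 20*18) + 429*(-260) = (-7 + 324 - 360) - 111540 = -43 - 111540 = -111583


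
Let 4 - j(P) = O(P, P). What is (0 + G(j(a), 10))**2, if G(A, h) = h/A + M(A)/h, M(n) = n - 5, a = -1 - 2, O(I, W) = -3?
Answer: 3249/1225 ≈ 2.6522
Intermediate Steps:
a = -3
j(P) = 7 (j(P) = 4 - 1*(-3) = 4 + 3 = 7)
M(n) = -5 + n
G(A, h) = h/A + (-5 + A)/h
(0 + G(j(a), 10))**2 = (0 + (-5/10 + 7/10 + 10/7))**2 = (0 + (-5*1/10 + 7*(1/10) + 10*(1/7)))**2 = (0 + (-1/2 + 7/10 + 10/7))**2 = (0 + 57/35)**2 = (57/35)**2 = 3249/1225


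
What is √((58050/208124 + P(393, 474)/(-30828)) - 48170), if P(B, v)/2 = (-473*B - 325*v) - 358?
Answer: I*√3224615548594069533/8183733 ≈ 219.43*I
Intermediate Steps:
P(B, v) = -716 - 946*B - 650*v (P(B, v) = 2*((-473*B - 325*v) - 358) = 2*(-358 - 473*B - 325*v) = -716 - 946*B - 650*v)
√((58050/208124 + P(393, 474)/(-30828)) - 48170) = √((58050/208124 + (-716 - 946*393 - 650*474)/(-30828)) - 48170) = √((58050*(1/208124) + (-716 - 371778 - 308100)*(-1/30828)) - 48170) = √((29025/104062 - 680594*(-1/30828)) - 48170) = √((29025/104062 + 340297/15414) - 48170) = √(182956009/8183733 - 48170) = √(-394027462601/8183733) = I*√3224615548594069533/8183733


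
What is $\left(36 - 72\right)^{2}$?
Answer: $1296$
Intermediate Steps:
$\left(36 - 72\right)^{2} = \left(-36\right)^{2} = 1296$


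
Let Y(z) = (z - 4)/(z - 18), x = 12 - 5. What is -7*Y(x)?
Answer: 21/11 ≈ 1.9091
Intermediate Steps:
x = 7
Y(z) = (-4 + z)/(-18 + z)
-7*Y(x) = -7*(-4 + 7)/(-18 + 7) = -7*3/(-11) = -(-7)*3/11 = -7*(-3/11) = 21/11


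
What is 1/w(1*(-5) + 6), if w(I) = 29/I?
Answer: 1/29 ≈ 0.034483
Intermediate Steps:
1/w(1*(-5) + 6) = 1/(29/(1*(-5) + 6)) = 1/(29/(-5 + 6)) = 1/(29/1) = 1/(29*1) = 1/29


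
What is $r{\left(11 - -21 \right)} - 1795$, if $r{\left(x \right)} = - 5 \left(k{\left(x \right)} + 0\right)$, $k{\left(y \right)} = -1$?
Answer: $-1790$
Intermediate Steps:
$r{\left(x \right)} = 5$ ($r{\left(x \right)} = - 5 \left(-1 + 0\right) = \left(-5\right) \left(-1\right) = 5$)
$r{\left(11 - -21 \right)} - 1795 = 5 - 1795 = -1790$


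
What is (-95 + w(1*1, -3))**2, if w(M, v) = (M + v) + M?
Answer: 9216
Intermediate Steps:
w(M, v) = v + 2*M
(-95 + w(1*1, -3))**2 = (-95 + (-3 + 2*(1*1)))**2 = (-95 + (-3 + 2*1))**2 = (-95 + (-3 + 2))**2 = (-95 - 1)**2 = (-96)**2 = 9216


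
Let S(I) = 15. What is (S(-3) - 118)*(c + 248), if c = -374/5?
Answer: -89198/5 ≈ -17840.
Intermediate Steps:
c = -374/5 (c = -374*1/5 = -374/5 ≈ -74.800)
(S(-3) - 118)*(c + 248) = (15 - 118)*(-374/5 + 248) = -103*866/5 = -89198/5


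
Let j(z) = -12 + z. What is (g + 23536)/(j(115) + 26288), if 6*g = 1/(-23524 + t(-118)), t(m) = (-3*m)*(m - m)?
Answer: 3321965183/3724931304 ≈ 0.89182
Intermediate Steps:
t(m) = 0 (t(m) = -3*m*0 = 0)
g = -1/141144 (g = 1/(6*(-23524 + 0)) = (⅙)/(-23524) = (⅙)*(-1/23524) = -1/141144 ≈ -7.0850e-6)
(g + 23536)/(j(115) + 26288) = (-1/141144 + 23536)/((-12 + 115) + 26288) = 3321965183/(141144*(103 + 26288)) = (3321965183/141144)/26391 = (3321965183/141144)*(1/26391) = 3321965183/3724931304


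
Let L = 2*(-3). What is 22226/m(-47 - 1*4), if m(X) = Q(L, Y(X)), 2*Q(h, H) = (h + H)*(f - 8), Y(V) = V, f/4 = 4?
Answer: -11113/114 ≈ -97.482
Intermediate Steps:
f = 16 (f = 4*4 = 16)
L = -6
Q(h, H) = 4*H + 4*h (Q(h, H) = ((h + H)*(16 - 8))/2 = ((H + h)*8)/2 = (8*H + 8*h)/2 = 4*H + 4*h)
m(X) = -24 + 4*X (m(X) = 4*X + 4*(-6) = 4*X - 24 = -24 + 4*X)
22226/m(-47 - 1*4) = 22226/(-24 + 4*(-47 - 1*4)) = 22226/(-24 + 4*(-47 - 4)) = 22226/(-24 + 4*(-51)) = 22226/(-24 - 204) = 22226/(-228) = 22226*(-1/228) = -11113/114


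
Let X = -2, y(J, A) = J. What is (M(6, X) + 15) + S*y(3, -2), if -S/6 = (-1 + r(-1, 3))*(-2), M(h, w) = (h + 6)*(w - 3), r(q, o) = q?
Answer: -117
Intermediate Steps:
M(h, w) = (-3 + w)*(6 + h) (M(h, w) = (6 + h)*(-3 + w) = (-3 + w)*(6 + h))
S = -24 (S = -6*(-1 - 1)*(-2) = -(-12)*(-2) = -6*4 = -24)
(M(6, X) + 15) + S*y(3, -2) = ((-18 - 3*6 + 6*(-2) + 6*(-2)) + 15) - 24*3 = ((-18 - 18 - 12 - 12) + 15) - 72 = (-60 + 15) - 72 = -45 - 72 = -117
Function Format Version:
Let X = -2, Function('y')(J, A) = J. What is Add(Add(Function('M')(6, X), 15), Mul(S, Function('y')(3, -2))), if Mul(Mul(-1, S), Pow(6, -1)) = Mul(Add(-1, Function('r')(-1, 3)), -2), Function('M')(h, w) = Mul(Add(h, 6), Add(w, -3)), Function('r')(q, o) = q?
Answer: -117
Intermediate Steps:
Function('M')(h, w) = Mul(Add(-3, w), Add(6, h)) (Function('M')(h, w) = Mul(Add(6, h), Add(-3, w)) = Mul(Add(-3, w), Add(6, h)))
S = -24 (S = Mul(-6, Mul(Add(-1, -1), -2)) = Mul(-6, Mul(-2, -2)) = Mul(-6, 4) = -24)
Add(Add(Function('M')(6, X), 15), Mul(S, Function('y')(3, -2))) = Add(Add(Add(-18, Mul(-3, 6), Mul(6, -2), Mul(6, -2)), 15), Mul(-24, 3)) = Add(Add(Add(-18, -18, -12, -12), 15), -72) = Add(Add(-60, 15), -72) = Add(-45, -72) = -117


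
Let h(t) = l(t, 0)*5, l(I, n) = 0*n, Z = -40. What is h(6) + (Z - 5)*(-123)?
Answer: 5535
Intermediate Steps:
l(I, n) = 0
h(t) = 0 (h(t) = 0*5 = 0)
h(6) + (Z - 5)*(-123) = 0 + (-40 - 5)*(-123) = 0 - 45*(-123) = 0 + 5535 = 5535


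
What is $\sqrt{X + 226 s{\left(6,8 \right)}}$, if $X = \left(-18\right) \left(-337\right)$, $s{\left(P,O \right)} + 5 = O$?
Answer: $2 \sqrt{1686} \approx 82.122$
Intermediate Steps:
$s{\left(P,O \right)} = -5 + O$
$X = 6066$
$\sqrt{X + 226 s{\left(6,8 \right)}} = \sqrt{6066 + 226 \left(-5 + 8\right)} = \sqrt{6066 + 226 \cdot 3} = \sqrt{6066 + 678} = \sqrt{6744} = 2 \sqrt{1686}$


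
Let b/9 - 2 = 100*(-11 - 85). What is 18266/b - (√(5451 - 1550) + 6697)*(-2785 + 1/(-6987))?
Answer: 1876153050151607/100591839 + 19458796*√3901/6987 ≈ 1.8825e+7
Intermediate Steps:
b = -86382 (b = 18 + 9*(100*(-11 - 85)) = 18 + 9*(100*(-96)) = 18 + 9*(-9600) = 18 - 86400 = -86382)
18266/b - (√(5451 - 1550) + 6697)*(-2785 + 1/(-6987)) = 18266/(-86382) - (√(5451 - 1550) + 6697)*(-2785 + 1/(-6987)) = 18266*(-1/86382) - (√3901 + 6697)*(-2785 - 1/6987) = -9133/43191 - (6697 + √3901)*(-19458796)/6987 = -9133/43191 - (-130315556812/6987 - 19458796*√3901/6987) = -9133/43191 + (130315556812/6987 + 19458796*√3901/6987) = 1876153050151607/100591839 + 19458796*√3901/6987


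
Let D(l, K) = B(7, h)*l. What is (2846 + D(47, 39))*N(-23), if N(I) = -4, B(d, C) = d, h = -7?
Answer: -12700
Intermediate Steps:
D(l, K) = 7*l
(2846 + D(47, 39))*N(-23) = (2846 + 7*47)*(-4) = (2846 + 329)*(-4) = 3175*(-4) = -12700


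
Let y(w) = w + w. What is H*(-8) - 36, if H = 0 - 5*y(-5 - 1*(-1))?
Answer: -356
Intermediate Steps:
y(w) = 2*w
H = 40 (H = 0 - 10*(-5 - 1*(-1)) = 0 - 10*(-5 + 1) = 0 - 10*(-4) = 0 - 5*(-8) = 0 + 40 = 40)
H*(-8) - 36 = 40*(-8) - 36 = -320 - 36 = -356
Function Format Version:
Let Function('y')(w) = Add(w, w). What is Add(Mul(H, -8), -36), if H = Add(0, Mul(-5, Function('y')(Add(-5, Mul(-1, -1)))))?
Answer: -356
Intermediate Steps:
Function('y')(w) = Mul(2, w)
H = 40 (H = Add(0, Mul(-5, Mul(2, Add(-5, Mul(-1, -1))))) = Add(0, Mul(-5, Mul(2, Add(-5, 1)))) = Add(0, Mul(-5, Mul(2, -4))) = Add(0, Mul(-5, -8)) = Add(0, 40) = 40)
Add(Mul(H, -8), -36) = Add(Mul(40, -8), -36) = Add(-320, -36) = -356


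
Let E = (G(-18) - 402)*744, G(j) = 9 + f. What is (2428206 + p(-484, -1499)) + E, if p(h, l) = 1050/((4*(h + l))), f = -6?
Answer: 2817644525/1322 ≈ 2.1313e+6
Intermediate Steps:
G(j) = 3 (G(j) = 9 - 6 = 3)
E = -296856 (E = (3 - 402)*744 = -399*744 = -296856)
p(h, l) = 1050/(4*h + 4*l)
(2428206 + p(-484, -1499)) + E = (2428206 + 525/(2*(-484 - 1499))) - 296856 = (2428206 + (525/2)/(-1983)) - 296856 = (2428206 + (525/2)*(-1/1983)) - 296856 = (2428206 - 175/1322) - 296856 = 3210088157/1322 - 296856 = 2817644525/1322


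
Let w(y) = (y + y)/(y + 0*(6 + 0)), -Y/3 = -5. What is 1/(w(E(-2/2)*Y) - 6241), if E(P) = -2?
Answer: -1/6239 ≈ -0.00016028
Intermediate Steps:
Y = 15 (Y = -3*(-5) = 15)
w(y) = 2 (w(y) = (2*y)/(y + 0*6) = (2*y)/(y + 0) = (2*y)/y = 2)
1/(w(E(-2/2)*Y) - 6241) = 1/(2 - 6241) = 1/(-6239) = -1/6239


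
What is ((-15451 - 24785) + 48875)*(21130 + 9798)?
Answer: 267186992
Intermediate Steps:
((-15451 - 24785) + 48875)*(21130 + 9798) = (-40236 + 48875)*30928 = 8639*30928 = 267186992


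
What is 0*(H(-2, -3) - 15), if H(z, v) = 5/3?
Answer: 0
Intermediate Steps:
H(z, v) = 5/3 (H(z, v) = 5*(1/3) = 5/3)
0*(H(-2, -3) - 15) = 0*(5/3 - 15) = 0*(-40/3) = 0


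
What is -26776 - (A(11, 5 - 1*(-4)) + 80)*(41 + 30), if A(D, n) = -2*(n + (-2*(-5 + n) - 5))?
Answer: -33024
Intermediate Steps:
A(D, n) = -10 + 2*n (A(D, n) = -2*(n + ((10 - 2*n) - 5)) = -2*(n + (5 - 2*n)) = -2*(5 - n) = -10 + 2*n)
-26776 - (A(11, 5 - 1*(-4)) + 80)*(41 + 30) = -26776 - ((-10 + 2*(5 - 1*(-4))) + 80)*(41 + 30) = -26776 - ((-10 + 2*(5 + 4)) + 80)*71 = -26776 - ((-10 + 2*9) + 80)*71 = -26776 - ((-10 + 18) + 80)*71 = -26776 - (8 + 80)*71 = -26776 - 88*71 = -26776 - 1*6248 = -26776 - 6248 = -33024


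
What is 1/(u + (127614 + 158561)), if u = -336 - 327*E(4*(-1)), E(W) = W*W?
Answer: 1/280607 ≈ 3.5637e-6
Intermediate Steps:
E(W) = W**2
u = -5568 (u = -336 - 327*(4*(-1))**2 = -336 - 327*(-4)**2 = -336 - 327*16 = -336 - 5232 = -5568)
1/(u + (127614 + 158561)) = 1/(-5568 + (127614 + 158561)) = 1/(-5568 + 286175) = 1/280607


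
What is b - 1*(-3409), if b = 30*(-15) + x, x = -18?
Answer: 2941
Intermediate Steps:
b = -468 (b = 30*(-15) - 18 = -450 - 18 = -468)
b - 1*(-3409) = -468 - 1*(-3409) = -468 + 3409 = 2941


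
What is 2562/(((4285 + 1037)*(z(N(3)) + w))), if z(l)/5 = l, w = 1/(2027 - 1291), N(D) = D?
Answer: 5152/160547 ≈ 0.032090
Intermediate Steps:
w = 1/736 ≈ 0.0013587
z(l) = 5*l
2562/(((4285 + 1037)*(z(N(3)) + w))) = 2562/(((4285 + 1037)*(5*3 + 1/736))) = 2562/((5322*(15 + 1/736))) = 2562/((5322*(11041/736))) = 2562/(29380101/368) = 2562*(368/29380101) = 5152/160547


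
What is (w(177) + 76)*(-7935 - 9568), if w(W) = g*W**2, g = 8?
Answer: -4388142124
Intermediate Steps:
w(W) = 8*W**2
(w(177) + 76)*(-7935 - 9568) = (8*177**2 + 76)*(-7935 - 9568) = (8*31329 + 76)*(-17503) = (250632 + 76)*(-17503) = 250708*(-17503) = -4388142124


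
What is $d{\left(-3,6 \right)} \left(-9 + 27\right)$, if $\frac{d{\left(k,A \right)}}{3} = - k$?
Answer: $162$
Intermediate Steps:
$d{\left(k,A \right)} = - 3 k$ ($d{\left(k,A \right)} = 3 \left(- k\right) = - 3 k$)
$d{\left(-3,6 \right)} \left(-9 + 27\right) = \left(-3\right) \left(-3\right) \left(-9 + 27\right) = 9 \cdot 18 = 162$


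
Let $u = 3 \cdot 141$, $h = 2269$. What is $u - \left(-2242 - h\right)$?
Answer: $4934$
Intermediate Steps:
$u = 423$
$u - \left(-2242 - h\right) = 423 - \left(-2242 - 2269\right) = 423 - -4511 = 423 + 4511 = 4934$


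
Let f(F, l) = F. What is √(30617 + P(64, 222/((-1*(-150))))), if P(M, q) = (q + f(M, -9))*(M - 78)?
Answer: √742507/5 ≈ 172.34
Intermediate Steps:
P(M, q) = (-78 + M)*(M + q) (P(M, q) = (q + M)*(M - 78) = (M + q)*(-78 + M) = (-78 + M)*(M + q))
√(30617 + P(64, 222/((-1*(-150))))) = √(30617 + (64² - 78*64 - 17316/((-1*(-150))) + 64*(222/((-1*(-150)))))) = √(30617 + (4096 - 4992 - 17316/150 + 64*(222/150))) = √(30617 + (4096 - 4992 - 17316/150 + 64*(222*(1/150)))) = √(30617 + (4096 - 4992 - 78*37/25 + 64*(37/25))) = √(30617 + (4096 - 4992 - 2886/25 + 2368/25)) = √(30617 - 22918/25) = √(742507/25) = √742507/5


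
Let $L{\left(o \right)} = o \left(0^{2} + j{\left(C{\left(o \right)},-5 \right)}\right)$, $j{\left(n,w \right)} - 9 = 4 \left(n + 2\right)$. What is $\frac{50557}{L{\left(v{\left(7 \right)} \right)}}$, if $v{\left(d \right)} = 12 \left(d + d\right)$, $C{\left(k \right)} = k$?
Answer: $\frac{3889}{8904} \approx 0.43677$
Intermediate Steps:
$v{\left(d \right)} = 24 d$ ($v{\left(d \right)} = 12 \cdot 2 d = 24 d$)
$j{\left(n,w \right)} = 17 + 4 n$ ($j{\left(n,w \right)} = 9 + 4 \left(n + 2\right) = 9 + 4 \left(2 + n\right) = 9 + \left(8 + 4 n\right) = 17 + 4 n$)
$L{\left(o \right)} = o \left(17 + 4 o\right)$ ($L{\left(o \right)} = o \left(0^{2} + \left(17 + 4 o\right)\right) = o \left(0 + \left(17 + 4 o\right)\right) = o \left(17 + 4 o\right)$)
$\frac{50557}{L{\left(v{\left(7 \right)} \right)}} = \frac{50557}{24 \cdot 7 \left(17 + 4 \cdot 24 \cdot 7\right)} = \frac{50557}{168 \left(17 + 4 \cdot 168\right)} = \frac{50557}{168 \left(17 + 672\right)} = \frac{50557}{168 \cdot 689} = \frac{50557}{115752} = 50557 \cdot \frac{1}{115752} = \frac{3889}{8904}$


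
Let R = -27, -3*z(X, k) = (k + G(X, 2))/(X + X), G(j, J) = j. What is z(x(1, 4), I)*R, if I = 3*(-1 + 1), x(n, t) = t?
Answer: 9/2 ≈ 4.5000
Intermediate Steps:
I = 0 (I = 3*0 = 0)
z(X, k) = -(X + k)/(6*X) (z(X, k) = -(k + X)/(3*(X + X)) = -(X + k)/(3*(2*X)) = -(X + k)*1/(2*X)/3 = -(X + k)/(6*X))
z(x(1, 4), I)*R = ((⅙)*(-1*4 - 1*0)/4)*(-27) = ((⅙)*(¼)*(-4 + 0))*(-27) = ((⅙)*(¼)*(-4))*(-27) = -⅙*(-27) = 9/2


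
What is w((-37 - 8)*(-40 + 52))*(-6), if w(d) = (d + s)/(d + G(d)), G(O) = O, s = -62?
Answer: -301/90 ≈ -3.3444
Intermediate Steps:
w(d) = (-62 + d)/(2*d) (w(d) = (d - 62)/(d + d) = (-62 + d)/((2*d)) = (-62 + d)*(1/(2*d)) = (-62 + d)/(2*d))
w((-37 - 8)*(-40 + 52))*(-6) = ((-62 + (-37 - 8)*(-40 + 52))/(2*(((-37 - 8)*(-40 + 52)))))*(-6) = ((-62 - 45*12)/(2*((-45*12))))*(-6) = ((½)*(-62 - 540)/(-540))*(-6) = ((½)*(-1/540)*(-602))*(-6) = (301/540)*(-6) = -301/90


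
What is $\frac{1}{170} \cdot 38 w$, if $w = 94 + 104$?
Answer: $\frac{3762}{85} \approx 44.259$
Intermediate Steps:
$w = 198$
$\frac{1}{170} \cdot 38 w = \frac{1}{170} \cdot 38 \cdot 198 = \frac{19}{85} \cdot 198 = \frac{3762}{85}$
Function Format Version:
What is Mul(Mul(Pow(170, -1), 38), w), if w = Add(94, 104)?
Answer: Rational(3762, 85) ≈ 44.259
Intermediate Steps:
w = 198
Mul(Mul(Pow(170, -1), 38), w) = Mul(Mul(Pow(170, -1), 38), 198) = Mul(Mul(Rational(1, 170), 38), 198) = Mul(Rational(19, 85), 198) = Rational(3762, 85)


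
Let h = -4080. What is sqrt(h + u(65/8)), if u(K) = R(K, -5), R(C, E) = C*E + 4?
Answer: I*sqrt(65866)/4 ≈ 64.161*I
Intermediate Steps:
R(C, E) = 4 + C*E
u(K) = 4 - 5*K (u(K) = 4 + K*(-5) = 4 - 5*K)
sqrt(h + u(65/8)) = sqrt(-4080 + (4 - 325/8)) = sqrt(-4080 - 293/8) = sqrt(-32933/8) = I*sqrt(65866)/4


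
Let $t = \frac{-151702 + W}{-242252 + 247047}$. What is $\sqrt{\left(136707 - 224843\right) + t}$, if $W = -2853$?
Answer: $\frac{3 i \sqrt{9009627585}}{959} \approx 296.93 i$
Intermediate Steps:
$t = - \frac{30911}{959}$ ($t = \frac{-151702 - 2853}{-242252 + 247047} = - \frac{154555}{4795} = \left(-154555\right) \frac{1}{4795} = - \frac{30911}{959} \approx -32.233$)
$\sqrt{\left(136707 - 224843\right) + t} = \sqrt{\left(136707 - 224843\right) - \frac{30911}{959}} = \sqrt{-88136 - \frac{30911}{959}} = \sqrt{- \frac{84553335}{959}} = \frac{3 i \sqrt{9009627585}}{959}$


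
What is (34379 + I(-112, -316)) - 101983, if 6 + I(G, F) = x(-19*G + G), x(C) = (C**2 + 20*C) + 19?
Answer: 4036985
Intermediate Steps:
x(C) = 19 + C**2 + 20*C
I(G, F) = 13 - 360*G + 324*G**2 (I(G, F) = -6 + (19 + (-19*G + G)**2 + 20*(-19*G + G)) = -6 + (19 + (-18*G)**2 + 20*(-18*G)) = -6 + (19 + 324*G**2 - 360*G) = -6 + (19 - 360*G + 324*G**2) = 13 - 360*G + 324*G**2)
(34379 + I(-112, -316)) - 101983 = (34379 + (13 - 360*(-112) + 324*(-112)**2)) - 101983 = (34379 + (13 + 40320 + 324*12544)) - 101983 = (34379 + (13 + 40320 + 4064256)) - 101983 = (34379 + 4104589) - 101983 = 4138968 - 101983 = 4036985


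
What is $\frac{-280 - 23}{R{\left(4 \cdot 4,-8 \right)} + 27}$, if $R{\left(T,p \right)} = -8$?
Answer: $- \frac{303}{19} \approx -15.947$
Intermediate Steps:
$\frac{-280 - 23}{R{\left(4 \cdot 4,-8 \right)} + 27} = \frac{-280 - 23}{-8 + 27} = - \frac{303}{19}$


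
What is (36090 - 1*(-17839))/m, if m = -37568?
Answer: -53929/37568 ≈ -1.4355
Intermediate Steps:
(36090 - 1*(-17839))/m = (36090 - 1*(-17839))/(-37568) = (36090 + 17839)*(-1/37568) = 53929*(-1/37568) = -53929/37568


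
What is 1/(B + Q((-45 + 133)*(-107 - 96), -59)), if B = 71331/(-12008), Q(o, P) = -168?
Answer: -12008/2088675 ≈ -0.0057491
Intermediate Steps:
B = -71331/12008 (B = 71331*(-1/12008) = -71331/12008 ≈ -5.9403)
1/(B + Q((-45 + 133)*(-107 - 96), -59)) = 1/(-71331/12008 - 168) = 1/(-2088675/12008) = -12008/2088675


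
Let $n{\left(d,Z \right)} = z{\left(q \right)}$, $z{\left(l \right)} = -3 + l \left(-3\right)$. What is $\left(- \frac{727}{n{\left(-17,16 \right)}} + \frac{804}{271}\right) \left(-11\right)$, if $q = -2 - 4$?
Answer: $\frac{2034527}{4065} \approx 500.5$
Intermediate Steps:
$q = -6$ ($q = -2 - 4 = -6$)
$z{\left(l \right)} = -3 - 3 l$
$n{\left(d,Z \right)} = 15$ ($n{\left(d,Z \right)} = -3 - -18 = -3 + 18 = 15$)
$\left(- \frac{727}{n{\left(-17,16 \right)}} + \frac{804}{271}\right) \left(-11\right) = \left(- \frac{727}{15} + \frac{804}{271}\right) \left(-11\right) = \left(- \frac{184957}{4065}\right) \left(-11\right) = \frac{2034527}{4065}$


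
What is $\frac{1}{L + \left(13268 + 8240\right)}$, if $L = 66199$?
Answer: $\frac{1}{87707} \approx 1.1402 \cdot 10^{-5}$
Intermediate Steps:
$\frac{1}{L + \left(13268 + 8240\right)} = \frac{1}{66199 + \left(13268 + 8240\right)} = \frac{1}{66199 + 21508} = \frac{1}{87707}$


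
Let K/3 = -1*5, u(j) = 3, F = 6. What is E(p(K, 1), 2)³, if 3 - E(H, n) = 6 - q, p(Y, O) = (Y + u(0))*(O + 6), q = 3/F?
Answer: -125/8 ≈ -15.625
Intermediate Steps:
K = -15 (K = 3*(-1*5) = 3*(-5) = -15)
q = ½ (q = 3/6 = 3*(⅙) = ½ ≈ 0.50000)
p(Y, O) = (3 + Y)*(6 + O) (p(Y, O) = (Y + 3)*(O + 6) = (3 + Y)*(6 + O))
E(H, n) = -5/2 (E(H, n) = 3 - (6 - 1*½) = 3 - (6 - ½) = 3 - 1*11/2 = 3 - 11/2 = -5/2)
E(p(K, 1), 2)³ = (-5/2)³ = -125/8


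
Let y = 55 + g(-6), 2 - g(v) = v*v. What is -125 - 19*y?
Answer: -524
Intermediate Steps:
g(v) = 2 - v**2 (g(v) = 2 - v*v = 2 - v**2)
y = 21 (y = 55 + (2 - 1*(-6)**2) = 55 + (2 - 1*36) = 55 + (2 - 36) = 55 - 34 = 21)
-125 - 19*y = -125 - 19*21 = -125 - 399 = -524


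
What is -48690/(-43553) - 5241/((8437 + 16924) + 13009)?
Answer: 546658009/557042870 ≈ 0.98136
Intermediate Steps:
-48690/(-43553) - 5241/((8437 + 16924) + 13009) = -48690*(-1/43553) - 5241/(25361 + 13009) = 48690/43553 - 5241/38370 = 48690/43553 - 5241*1/38370 = 48690/43553 - 1747/12790 = 546658009/557042870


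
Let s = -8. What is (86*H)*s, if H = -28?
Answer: 19264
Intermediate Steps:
(86*H)*s = (86*(-28))*(-8) = -2408*(-8) = 19264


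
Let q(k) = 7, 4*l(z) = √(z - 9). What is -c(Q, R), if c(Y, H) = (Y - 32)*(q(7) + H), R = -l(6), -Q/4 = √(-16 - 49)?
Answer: 224 + √195 - 8*I*√3 + 28*I*√65 ≈ 237.96 + 211.89*I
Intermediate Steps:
l(z) = √(-9 + z)/4 (l(z) = √(z - 9)/4 = √(-9 + z)/4)
Q = -4*I*√65 (Q = -4*√(-16 - 49) = -4*I*√65 ≈ -32.249*I)
R = -I*√3/4 (R = -√(-9 + 6)/4 = -√(-3)/4 = -I*√3/4 ≈ -0.43301*I)
c(Y, H) = (-32 + Y)*(7 + H) (c(Y, H) = (Y - 32)*(7 + H) = (-32 + Y)*(7 + H))
-c(Q, R) = -(-224 - (-8)*I*√3 + 7*(-4*I*√65) + (-I*√3/4)*(-4*I*√65)) = -(-224 + 8*I*√3 - 28*I*√65 - √195) = -(-224 - √195 - 28*I*√65 + 8*I*√3) = 224 + √195 - 8*I*√3 + 28*I*√65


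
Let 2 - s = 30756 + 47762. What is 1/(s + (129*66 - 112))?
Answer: -1/70114 ≈ -1.4262e-5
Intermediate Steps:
s = -78516 (s = 2 - (30756 + 47762) = 2 - 1*78518 = 2 - 78518 = -78516)
1/(s + (129*66 - 112)) = 1/(-78516 + (129*66 - 112)) = 1/(-78516 + (8514 - 112)) = 1/(-78516 + 8402) = 1/(-70114) = -1/70114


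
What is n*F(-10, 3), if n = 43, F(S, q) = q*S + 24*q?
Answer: 1806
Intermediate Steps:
F(S, q) = 24*q + S*q (F(S, q) = S*q + 24*q = 24*q + S*q)
n*F(-10, 3) = 43*(3*(24 - 10)) = 43*(3*14) = 43*42 = 1806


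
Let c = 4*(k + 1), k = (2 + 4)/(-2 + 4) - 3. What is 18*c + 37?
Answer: 109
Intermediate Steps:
k = 0 (k = 6/2 - 3 = 6*(1/2) - 3 = 3 - 3 = 0)
c = 4 (c = 4*(0 + 1) = 4*1 = 4)
18*c + 37 = 18*4 + 37 = 72 + 37 = 109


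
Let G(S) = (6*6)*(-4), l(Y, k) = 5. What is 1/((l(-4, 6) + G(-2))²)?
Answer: 1/19321 ≈ 5.1757e-5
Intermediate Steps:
G(S) = -144 (G(S) = 36*(-4) = -144)
1/((l(-4, 6) + G(-2))²) = 1/((5 - 144)²) = 1/((-139)²) = 1/19321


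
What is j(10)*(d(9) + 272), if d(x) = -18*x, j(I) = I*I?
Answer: 11000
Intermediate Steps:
j(I) = I²
j(10)*(d(9) + 272) = 10²*(-18*9 + 272) = 100*(-162 + 272) = 100*110 = 11000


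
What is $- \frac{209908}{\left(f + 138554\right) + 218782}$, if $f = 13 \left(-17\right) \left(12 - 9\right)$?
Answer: $- \frac{209908}{356673} \approx -0.58852$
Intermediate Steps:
$f = -663$ ($f = \left(-221\right) 3 = -663$)
$- \frac{209908}{\left(f + 138554\right) + 218782} = - \frac{209908}{\left(-663 + 138554\right) + 218782} = - \frac{209908}{137891 + 218782} = - \frac{209908}{356673}$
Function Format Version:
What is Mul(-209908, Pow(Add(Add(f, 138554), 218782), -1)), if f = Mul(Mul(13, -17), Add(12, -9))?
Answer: Rational(-209908, 356673) ≈ -0.58852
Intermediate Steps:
f = -663 (f = Mul(-221, 3) = -663)
Mul(-209908, Pow(Add(Add(f, 138554), 218782), -1)) = Mul(-209908, Pow(Add(Add(-663, 138554), 218782), -1)) = Mul(-209908, Pow(Add(137891, 218782), -1)) = Mul(-209908, Pow(356673, -1)) = Mul(-209908, Rational(1, 356673)) = Rational(-209908, 356673)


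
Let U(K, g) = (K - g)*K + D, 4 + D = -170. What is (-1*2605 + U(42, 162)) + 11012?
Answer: 3193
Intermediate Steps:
D = -174 (D = -4 - 170 = -174)
U(K, g) = -174 + K*(K - g) (U(K, g) = (K - g)*K - 174 = K*(K - g) - 174 = -174 + K*(K - g))
(-1*2605 + U(42, 162)) + 11012 = (-1*2605 + (-174 + 42**2 - 1*42*162)) + 11012 = (-2605 + (-174 + 1764 - 6804)) + 11012 = (-2605 - 5214) + 11012 = -7819 + 11012 = 3193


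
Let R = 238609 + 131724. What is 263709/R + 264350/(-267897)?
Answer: -27250678577/99211099701 ≈ -0.27467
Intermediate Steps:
R = 370333
263709/R + 264350/(-267897) = 263709/370333 + 264350/(-267897) = 263709*(1/370333) + 264350*(-1/267897) = 263709/370333 - 264350/267897 = -27250678577/99211099701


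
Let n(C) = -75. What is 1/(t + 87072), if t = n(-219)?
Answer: 1/86997 ≈ 1.1495e-5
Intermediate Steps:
t = -75
1/(t + 87072) = 1/(-75 + 87072) = 1/86997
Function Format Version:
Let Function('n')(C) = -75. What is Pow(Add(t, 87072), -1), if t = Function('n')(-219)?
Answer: Rational(1, 86997) ≈ 1.1495e-5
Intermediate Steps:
t = -75
Pow(Add(t, 87072), -1) = Pow(Add(-75, 87072), -1) = Pow(86997, -1) = Rational(1, 86997)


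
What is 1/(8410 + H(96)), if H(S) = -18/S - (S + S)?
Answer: 16/131485 ≈ 0.00012169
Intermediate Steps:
H(S) = -18/S - 2*S
1/(8410 + H(96)) = 1/(8410 + (-18/96 - 2*96)) = 1/(8410 + (-18*1/96 - 192)) = 1/(8410 + (-3/16 - 192)) = 1/(8410 - 3075/16) = 1/(131485/16) = 16/131485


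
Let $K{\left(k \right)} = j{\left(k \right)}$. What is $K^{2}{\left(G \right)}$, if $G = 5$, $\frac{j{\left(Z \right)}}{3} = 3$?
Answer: $81$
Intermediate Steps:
$j{\left(Z \right)} = 9$ ($j{\left(Z \right)} = 3 \cdot 3 = 9$)
$K{\left(k \right)} = 9$
$K^{2}{\left(G \right)} = 9^{2} = 81$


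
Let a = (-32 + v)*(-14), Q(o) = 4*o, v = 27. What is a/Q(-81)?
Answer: -35/162 ≈ -0.21605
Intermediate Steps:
a = 70 (a = (-32 + 27)*(-14) = -5*(-14) = 70)
a/Q(-81) = 70/((4*(-81))) = 70/(-324) = 70*(-1/324) = -35/162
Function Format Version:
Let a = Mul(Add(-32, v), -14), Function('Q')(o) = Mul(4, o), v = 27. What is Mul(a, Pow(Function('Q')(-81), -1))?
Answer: Rational(-35, 162) ≈ -0.21605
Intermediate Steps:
a = 70 (a = Mul(Add(-32, 27), -14) = Mul(-5, -14) = 70)
Mul(a, Pow(Function('Q')(-81), -1)) = Mul(70, Pow(Mul(4, -81), -1)) = Mul(70, Pow(-324, -1)) = Mul(70, Rational(-1, 324)) = Rational(-35, 162)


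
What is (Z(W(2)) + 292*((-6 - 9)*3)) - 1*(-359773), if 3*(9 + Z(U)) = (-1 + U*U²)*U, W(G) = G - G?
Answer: 346624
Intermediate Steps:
W(G) = 0
Z(U) = -9 + U*(-1 + U³)/3 (Z(U) = -9 + ((-1 + U*U²)*U)/3 = -9 + ((-1 + U³)*U)/3 = -9 + (U*(-1 + U³))/3 = -9 + U*(-1 + U³)/3)
(Z(W(2)) + 292*((-6 - 9)*3)) - 1*(-359773) = ((-9 - ⅓*0 + (⅓)*0⁴) + 292*((-6 - 9)*3)) - 1*(-359773) = ((-9 + 0 + (⅓)*0) + 292*(-15*3)) + 359773 = ((-9 + 0 + 0) + 292*(-45)) + 359773 = (-9 - 13140) + 359773 = -13149 + 359773 = 346624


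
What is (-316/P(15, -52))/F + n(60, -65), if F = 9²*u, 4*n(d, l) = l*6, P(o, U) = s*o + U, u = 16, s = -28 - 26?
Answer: -27230501/279288 ≈ -97.500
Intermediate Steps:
s = -54
P(o, U) = U - 54*o (P(o, U) = -54*o + U = U - 54*o)
n(d, l) = 3*l/2 (n(d, l) = (l*6)/4 = (6*l)/4 = 3*l/2)
F = 1296 (F = 9²*16 = 81*16 = 1296)
(-316/P(15, -52))/F + n(60, -65) = -316/(-52 - 54*15)/1296 + (3/2)*(-65) = -316/(-52 - 810)*(1/1296) - 195/2 = -316/(-862)*(1/1296) - 195/2 = -316*(-1/862)*(1/1296) - 195/2 = (158/431)*(1/1296) - 195/2 = 79/279288 - 195/2 = -27230501/279288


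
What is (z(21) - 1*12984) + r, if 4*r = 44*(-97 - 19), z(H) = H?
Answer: -14239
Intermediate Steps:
r = -1276 (r = (44*(-97 - 19))/4 = (44*(-116))/4 = (¼)*(-5104) = -1276)
(z(21) - 1*12984) + r = (21 - 1*12984) - 1276 = (21 - 12984) - 1276 = -12963 - 1276 = -14239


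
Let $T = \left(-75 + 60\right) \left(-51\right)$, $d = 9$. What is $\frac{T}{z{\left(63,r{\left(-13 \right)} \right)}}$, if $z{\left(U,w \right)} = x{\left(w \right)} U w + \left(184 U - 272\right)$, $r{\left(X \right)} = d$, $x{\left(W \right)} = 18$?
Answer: $\frac{765}{21526} \approx 0.035538$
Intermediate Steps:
$r{\left(X \right)} = 9$
$T = 765$ ($T = \left(-15\right) \left(-51\right) = 765$)
$z{\left(U,w \right)} = -272 + 184 U + 18 U w$ ($z{\left(U,w \right)} = 18 U w + \left(184 U - 272\right) = 18 U w + \left(-272 + 184 U\right) = -272 + 184 U + 18 U w$)
$\frac{T}{z{\left(63,r{\left(-13 \right)} \right)}} = \frac{765}{-272 + 184 \cdot 63 + 18 \cdot 63 \cdot 9} = \frac{765}{-272 + 11592 + 10206} = \frac{765}{21526}$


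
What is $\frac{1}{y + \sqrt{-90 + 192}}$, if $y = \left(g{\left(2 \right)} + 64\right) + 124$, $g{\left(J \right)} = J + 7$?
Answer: $\frac{197}{38707} - \frac{\sqrt{102}}{38707} \approx 0.0048286$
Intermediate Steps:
$g{\left(J \right)} = 7 + J$
$y = 197$ ($y = \left(\left(7 + 2\right) + 64\right) + 124 = \left(9 + 64\right) + 124 = 73 + 124 = 197$)
$\frac{1}{y + \sqrt{-90 + 192}} = \frac{1}{197 + \sqrt{-90 + 192}} = \frac{1}{197 + \sqrt{102}}$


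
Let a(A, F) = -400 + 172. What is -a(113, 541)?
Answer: 228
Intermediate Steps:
a(A, F) = -228
-a(113, 541) = -1*(-228) = 228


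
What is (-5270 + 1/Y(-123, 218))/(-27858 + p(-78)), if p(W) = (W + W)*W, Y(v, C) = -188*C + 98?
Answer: 215469221/641501340 ≈ 0.33588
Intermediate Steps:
Y(v, C) = 98 - 188*C
p(W) = 2*W² (p(W) = (2*W)*W = 2*W²)
(-5270 + 1/Y(-123, 218))/(-27858 + p(-78)) = (-5270 + 1/(98 - 188*218))/(-27858 + 2*(-78)²) = (-5270 + 1/(98 - 40984))/(-27858 + 2*6084) = (-5270 + 1/(-40886))/(-27858 + 12168) = (-5270 - 1/40886)/(-15690) = -215469221/40886*(-1/15690) = 215469221/641501340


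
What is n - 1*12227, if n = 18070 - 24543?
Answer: -18700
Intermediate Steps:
n = -6473
n - 1*12227 = -6473 - 1*12227 = -6473 - 12227 = -18700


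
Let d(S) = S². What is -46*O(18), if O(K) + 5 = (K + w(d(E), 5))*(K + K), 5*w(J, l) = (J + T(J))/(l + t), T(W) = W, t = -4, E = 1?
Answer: -151202/5 ≈ -30240.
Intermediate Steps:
w(J, l) = 2*J/(5*(-4 + l)) (w(J, l) = ((J + J)/(l - 4))/5 = ((2*J)/(-4 + l))/5 = (2*J/(-4 + l))/5 = 2*J/(5*(-4 + l)))
O(K) = -5 + 2*K*(⅖ + K) (O(K) = -5 + (K + (⅖)*1²/(-4 + 5))*(K + K) = -5 + (K + (⅖)*1/1)*(2*K) = -5 + (K + (⅖)*1*1)*(2*K) = -5 + (K + ⅖)*(2*K) = -5 + (⅖ + K)*(2*K) = -5 + 2*K*(⅖ + K))
-46*O(18) = -46*(-5 + 2*18² + (⅘)*18) = -46*(-5 + 2*324 + 72/5) = -46*(-5 + 648 + 72/5) = -46*3287/5 = -151202/5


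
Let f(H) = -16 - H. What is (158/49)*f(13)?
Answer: -4582/49 ≈ -93.510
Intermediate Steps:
(158/49)*f(13) = (158/49)*(-16 - 1*13) = (158*(1/49))*(-16 - 13) = (158/49)*(-29) = -4582/49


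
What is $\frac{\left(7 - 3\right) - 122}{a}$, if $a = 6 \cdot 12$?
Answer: $- \frac{59}{36} \approx -1.6389$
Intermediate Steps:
$a = 72$
$\frac{\left(7 - 3\right) - 122}{a} = \frac{\left(7 - 3\right) - 122}{72} = \frac{4 - 122}{72} = \frac{1}{72} \left(-118\right) = - \frac{59}{36}$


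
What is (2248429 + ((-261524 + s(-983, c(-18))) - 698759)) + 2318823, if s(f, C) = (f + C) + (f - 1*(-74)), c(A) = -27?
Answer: 3605050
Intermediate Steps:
s(f, C) = 74 + C + 2*f (s(f, C) = (C + f) + (f + 74) = (C + f) + (74 + f) = 74 + C + 2*f)
(2248429 + ((-261524 + s(-983, c(-18))) - 698759)) + 2318823 = (2248429 + ((-261524 + (74 - 27 + 2*(-983))) - 698759)) + 2318823 = (2248429 + ((-261524 + (74 - 27 - 1966)) - 698759)) + 2318823 = (2248429 + ((-261524 - 1919) - 698759)) + 2318823 = (2248429 + (-263443 - 698759)) + 2318823 = (2248429 - 962202) + 2318823 = 1286227 + 2318823 = 3605050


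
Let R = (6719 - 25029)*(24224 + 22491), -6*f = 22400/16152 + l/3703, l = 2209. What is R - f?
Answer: -38369485760805929/44858142 ≈ -8.5535e+8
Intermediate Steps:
f = -14828371/44858142 (f = -(22400/16152 + 2209/3703)/6 = -(22400*(1/16152) + 2209*(1/3703))/6 = -(2800/2019 + 2209/3703)/6 = -⅙*14828371/7476357 = -14828371/44858142 ≈ -0.33056)
R = -855351650 (R = -18310*46715 = -855351650)
R - f = -855351650 - 1*(-14828371/44858142) = -855351650 + 14828371/44858142 = -38369485760805929/44858142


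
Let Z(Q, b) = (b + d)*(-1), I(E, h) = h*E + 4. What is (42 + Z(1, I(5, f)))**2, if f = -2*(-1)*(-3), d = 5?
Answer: 3969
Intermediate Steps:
f = -6 (f = 2*(-3) = -6)
I(E, h) = 4 + E*h (I(E, h) = E*h + 4 = 4 + E*h)
Z(Q, b) = -5 - b (Z(Q, b) = (b + 5)*(-1) = (5 + b)*(-1) = -5 - b)
(42 + Z(1, I(5, f)))**2 = (42 + (-5 - (4 + 5*(-6))))**2 = (42 + (-5 - (4 - 30)))**2 = (42 + (-5 - 1*(-26)))**2 = (42 + (-5 + 26))**2 = (42 + 21)**2 = 63**2 = 3969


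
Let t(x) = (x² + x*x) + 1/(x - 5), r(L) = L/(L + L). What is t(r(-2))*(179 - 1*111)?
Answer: 170/9 ≈ 18.889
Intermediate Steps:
r(L) = ½ (r(L) = L/((2*L)) = L*(1/(2*L)) = ½)
t(x) = 1/(-5 + x) + 2*x² (t(x) = (x² + x²) + 1/(-5 + x) = 2*x² + 1/(-5 + x) = 1/(-5 + x) + 2*x²)
t(r(-2))*(179 - 1*111) = ((1 - 10*(½)² + 2*(½)³)/(-5 + ½))*(179 - 1*111) = ((1 - 10*¼ + 2*(⅛))/(-9/2))*(179 - 111) = -2*(1 - 5/2 + ¼)/9*68 = -2/9*(-5/4)*68 = (5/18)*68 = 170/9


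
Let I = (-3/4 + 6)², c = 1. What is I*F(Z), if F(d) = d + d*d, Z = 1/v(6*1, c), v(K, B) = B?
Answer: 441/8 ≈ 55.125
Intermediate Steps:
Z = 1 (Z = 1/1 = 1)
I = 441/16 (I = (-3*¼ + 6)² = (-¾ + 6)² = (21/4)² = 441/16 ≈ 27.563)
F(d) = d + d²
I*F(Z) = 441*(1*(1 + 1))/16 = 441*(1*2)/16 = (441/16)*2 = 441/8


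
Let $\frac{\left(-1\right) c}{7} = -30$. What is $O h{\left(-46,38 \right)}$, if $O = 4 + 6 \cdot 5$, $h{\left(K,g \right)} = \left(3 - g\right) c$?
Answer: $-249900$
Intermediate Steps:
$c = 210$ ($c = \left(-7\right) \left(-30\right) = 210$)
$h{\left(K,g \right)} = 630 - 210 g$ ($h{\left(K,g \right)} = \left(3 - g\right) 210 = 630 - 210 g$)
$O = 34$ ($O = 4 + 30 = 34$)
$O h{\left(-46,38 \right)} = 34 \left(630 - 7980\right) = 34 \left(-7350\right) = -249900$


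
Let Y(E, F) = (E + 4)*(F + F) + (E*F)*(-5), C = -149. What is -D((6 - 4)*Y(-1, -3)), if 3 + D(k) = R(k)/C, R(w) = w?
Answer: 381/149 ≈ 2.5570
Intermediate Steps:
Y(E, F) = -5*E*F + 2*F*(4 + E) (Y(E, F) = (4 + E)*(2*F) - 5*E*F = 2*F*(4 + E) - 5*E*F = -5*E*F + 2*F*(4 + E))
D(k) = -3 - k/149 (D(k) = -3 + k/(-149) = -3 + k*(-1/149) = -3 - k/149)
-D((6 - 4)*Y(-1, -3)) = -(-3 - (6 - 4)*(-3*(8 - 3*(-1)))/149) = -(-3 - 2*(-3*(8 + 3))/149) = -(-3 - 2*(-3*11)/149) = -(-3 - 2*(-33)/149) = -(-3 - 1/149*(-66)) = -(-3 + 66/149) = -1*(-381/149) = 381/149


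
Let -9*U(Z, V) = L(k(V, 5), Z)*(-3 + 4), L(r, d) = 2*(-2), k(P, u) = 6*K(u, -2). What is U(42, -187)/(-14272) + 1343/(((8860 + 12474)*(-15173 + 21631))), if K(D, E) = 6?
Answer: -23662139/1106057475216 ≈ -2.1393e-5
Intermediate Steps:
k(P, u) = 36 (k(P, u) = 6*6 = 36)
L(r, d) = -4
U(Z, V) = 4/9 (U(Z, V) = -(-4)*(-3 + 4)/9 = -(-4)/9 = -1/9*(-4) = 4/9)
U(42, -187)/(-14272) + 1343/(((8860 + 12474)*(-15173 + 21631))) = (4/9)/(-14272) + 1343/(((8860 + 12474)*(-15173 + 21631))) = (4/9)*(-1/14272) + 1343/((21334*6458)) = -1/32112 + 1343/137774972 = -23662139/1106057475216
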